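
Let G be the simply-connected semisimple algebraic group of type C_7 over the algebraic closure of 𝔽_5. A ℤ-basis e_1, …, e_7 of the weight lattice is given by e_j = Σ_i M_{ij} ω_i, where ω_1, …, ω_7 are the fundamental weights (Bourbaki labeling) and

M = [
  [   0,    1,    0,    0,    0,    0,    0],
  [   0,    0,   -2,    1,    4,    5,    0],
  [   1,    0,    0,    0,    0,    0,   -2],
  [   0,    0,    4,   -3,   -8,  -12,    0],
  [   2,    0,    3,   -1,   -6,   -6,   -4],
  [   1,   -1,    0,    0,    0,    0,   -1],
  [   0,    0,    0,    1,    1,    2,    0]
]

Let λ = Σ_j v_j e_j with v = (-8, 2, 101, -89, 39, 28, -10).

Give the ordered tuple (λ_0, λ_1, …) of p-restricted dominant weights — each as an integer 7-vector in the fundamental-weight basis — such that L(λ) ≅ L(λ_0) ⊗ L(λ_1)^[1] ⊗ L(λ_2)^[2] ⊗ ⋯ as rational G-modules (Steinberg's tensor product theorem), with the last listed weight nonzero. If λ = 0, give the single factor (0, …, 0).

In the fundamental-weight basis, λ has coordinates c = M·v (v = (-8, 2, 101, -89, 39, 28, -10)):
  c_1 = 0*-8 + 1*2 + 0*101 + 0*-89 + 0*39 + 0*28 + 0*-10 = 2
  c_2 = 0*-8 + 0*2 + -2*101 + 1*-89 + 4*39 + 5*28 + 0*-10 = 5
  c_3 = 1*-8 + 0*2 + 0*101 + 0*-89 + 0*39 + 0*28 + -2*-10 = 12
  c_4 = 0*-8 + 0*2 + 4*101 + -3*-89 + -8*39 + -12*28 + 0*-10 = 23
  c_5 = 2*-8 + 0*2 + 3*101 + -1*-89 + -6*39 + -6*28 + -4*-10 = 14
  c_6 = 1*-8 + -1*2 + 0*101 + 0*-89 + 0*39 + 0*28 + -1*-10 = 0
  c_7 = 0*-8 + 0*2 + 0*101 + 1*-89 + 1*39 + 2*28 + 0*-10 = 6
Writing each c_i in base p = 5:
  c_1 = 2 = 2·5^0
  c_2 = 5 = 0·5^0 + 1·5^1
  c_3 = 12 = 2·5^0 + 2·5^1
  c_4 = 23 = 3·5^0 + 4·5^1
  c_5 = 14 = 4·5^0 + 2·5^1
  c_6 = 0
  c_7 = 6 = 1·5^0 + 1·5^1
p-restricted factor λ_0 = (2, 0, 2, 3, 4, 0, 1)
p-restricted factor λ_1 = (0, 1, 2, 4, 2, 0, 1)

((2, 0, 2, 3, 4, 0, 1), (0, 1, 2, 4, 2, 0, 1))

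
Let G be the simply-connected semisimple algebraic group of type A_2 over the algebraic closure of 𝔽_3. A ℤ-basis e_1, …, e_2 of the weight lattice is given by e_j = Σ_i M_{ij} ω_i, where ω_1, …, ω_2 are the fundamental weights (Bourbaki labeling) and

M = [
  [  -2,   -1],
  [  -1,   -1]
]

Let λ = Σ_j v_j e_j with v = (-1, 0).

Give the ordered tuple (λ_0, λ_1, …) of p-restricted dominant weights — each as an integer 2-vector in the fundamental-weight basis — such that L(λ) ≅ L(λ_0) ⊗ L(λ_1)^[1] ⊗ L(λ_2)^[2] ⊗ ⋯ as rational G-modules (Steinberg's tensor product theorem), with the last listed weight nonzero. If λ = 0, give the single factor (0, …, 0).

Change of basis e → ω: c = M·v where v = (-1, 0):
  c_1 = -2*-1 + -1*0 = 2
  c_2 = -1*-1 + -1*0 = 1
Base-3 expansion of each c_i:
  c_1 = 2 = 2·3^0
  c_2 = 1 = 1·3^0
p-restricted factor λ_0 = (2, 1)

((2, 1),)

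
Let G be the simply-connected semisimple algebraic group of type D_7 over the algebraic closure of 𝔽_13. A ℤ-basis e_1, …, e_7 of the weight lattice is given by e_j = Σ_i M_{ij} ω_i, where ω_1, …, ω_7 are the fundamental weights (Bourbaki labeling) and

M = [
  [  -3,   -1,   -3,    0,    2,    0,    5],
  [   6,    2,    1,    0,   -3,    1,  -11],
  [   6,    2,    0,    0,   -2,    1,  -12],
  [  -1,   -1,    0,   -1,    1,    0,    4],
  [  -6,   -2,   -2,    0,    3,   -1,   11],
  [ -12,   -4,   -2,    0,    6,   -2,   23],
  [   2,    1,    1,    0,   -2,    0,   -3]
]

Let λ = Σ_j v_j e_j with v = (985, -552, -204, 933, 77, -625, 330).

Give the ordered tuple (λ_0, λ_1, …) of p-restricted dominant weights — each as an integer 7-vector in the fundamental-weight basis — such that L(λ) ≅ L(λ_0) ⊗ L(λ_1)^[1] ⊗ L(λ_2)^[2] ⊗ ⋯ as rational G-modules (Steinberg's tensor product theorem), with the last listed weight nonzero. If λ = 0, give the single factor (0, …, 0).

((0, 12, 2, 5, 10, 7, 5), (1, 8, 5, 2, 6, 7, 5))

ω-coordinates c = M·v, v = (985, -552, -204, 933, 77, -625, 330):
  c_1 = -3*985 + -1*-552 + -3*-204 + 0*933 + 2*77 + 0*-625 + 5*330 = 13
  c_2 = 6*985 + 2*-552 + 1*-204 + 0*933 + -3*77 + 1*-625 + -11*330 = 116
  c_3 = 6*985 + 2*-552 + 0*-204 + 0*933 + -2*77 + 1*-625 + -12*330 = 67
  c_4 = -1*985 + -1*-552 + 0*-204 + -1*933 + 1*77 + 0*-625 + 4*330 = 31
  c_5 = -6*985 + -2*-552 + -2*-204 + 0*933 + 3*77 + -1*-625 + 11*330 = 88
  c_6 = -12*985 + -4*-552 + -2*-204 + 0*933 + 6*77 + -2*-625 + 23*330 = 98
  c_7 = 2*985 + 1*-552 + 1*-204 + 0*933 + -2*77 + 0*-625 + -3*330 = 70
Base-13 expansion of each c_i:
  c_1 = 13 = 0·13^0 + 1·13^1
  c_2 = 116 = 12·13^0 + 8·13^1
  c_3 = 67 = 2·13^0 + 5·13^1
  c_4 = 31 = 5·13^0 + 2·13^1
  c_5 = 88 = 10·13^0 + 6·13^1
  c_6 = 98 = 7·13^0 + 7·13^1
  c_7 = 70 = 5·13^0 + 5·13^1
λ_0 = (0, 12, 2, 5, 10, 7, 5)
λ_1 = (1, 8, 5, 2, 6, 7, 5)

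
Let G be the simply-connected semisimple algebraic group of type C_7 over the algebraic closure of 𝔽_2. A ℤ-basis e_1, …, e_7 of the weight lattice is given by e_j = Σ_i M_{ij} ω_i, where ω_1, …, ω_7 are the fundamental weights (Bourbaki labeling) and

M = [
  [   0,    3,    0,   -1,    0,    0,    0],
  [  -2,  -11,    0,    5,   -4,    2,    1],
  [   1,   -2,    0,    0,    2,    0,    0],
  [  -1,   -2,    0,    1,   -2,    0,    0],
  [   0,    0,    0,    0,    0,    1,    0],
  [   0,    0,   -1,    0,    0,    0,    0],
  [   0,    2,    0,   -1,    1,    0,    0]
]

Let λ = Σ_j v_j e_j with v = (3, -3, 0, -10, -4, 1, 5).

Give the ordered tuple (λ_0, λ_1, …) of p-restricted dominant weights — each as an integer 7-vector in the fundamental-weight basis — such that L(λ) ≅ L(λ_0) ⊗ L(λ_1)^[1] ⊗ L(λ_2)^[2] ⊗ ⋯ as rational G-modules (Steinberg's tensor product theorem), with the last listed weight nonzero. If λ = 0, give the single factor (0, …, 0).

ω-coordinates c = M·v, v = (3, -3, 0, -10, -4, 1, 5):
  c_1 = 0·3 + (3)·(-3) + 0·0 + (-1)·(-10) + (0)·(-4) + 0·1 + 0·5 = 1
  c_2 = (-2)·(3) + (-11)·(-3) + 0·0 + (5)·(-10) + (-4)·(-4) + 2·1 + 1·5 = 0
  c_3 = 1·3 + (-2)·(-3) + 0·0 + (0)·(-10) + (2)·(-4) + 0·1 + 0·5 = 1
  c_4 = (-1)·(3) + (-2)·(-3) + 0·0 + (1)·(-10) + (-2)·(-4) + 0·1 + 0·5 = 1
  c_5 = 0·3 + (0)·(-3) + 0·0 + (0)·(-10) + (0)·(-4) + 1·1 + 0·5 = 1
  c_6 = 0·3 + (0)·(-3) + (-1)·(0) + (0)·(-10) + (0)·(-4) + 0·1 + 0·5 = 0
  c_7 = 0·3 + (2)·(-3) + 0·0 + (-1)·(-10) + (1)·(-4) + 0·1 + 0·5 = 0
Writing each c_i in base p = 2:
  c_1 = 1 = 1·2^0
  c_2 = 0
  c_3 = 1 = 1·2^0
  c_4 = 1 = 1·2^0
  c_5 = 1 = 1·2^0
  c_6 = 0
  c_7 = 0
Factor λ_0 = (1, 0, 1, 1, 1, 0, 0)

((1, 0, 1, 1, 1, 0, 0),)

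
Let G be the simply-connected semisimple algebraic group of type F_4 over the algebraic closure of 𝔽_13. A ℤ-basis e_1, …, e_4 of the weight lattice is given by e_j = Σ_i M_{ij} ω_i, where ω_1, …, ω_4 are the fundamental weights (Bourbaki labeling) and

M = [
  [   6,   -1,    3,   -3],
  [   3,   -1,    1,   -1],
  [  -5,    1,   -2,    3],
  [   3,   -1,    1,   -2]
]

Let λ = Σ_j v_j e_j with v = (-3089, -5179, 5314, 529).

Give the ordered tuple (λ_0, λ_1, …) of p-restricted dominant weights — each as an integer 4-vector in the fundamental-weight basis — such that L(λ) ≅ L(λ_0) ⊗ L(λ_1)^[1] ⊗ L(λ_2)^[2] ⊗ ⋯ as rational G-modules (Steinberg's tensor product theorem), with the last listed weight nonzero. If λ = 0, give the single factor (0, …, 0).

((12, 8, 3, 12), (11, 1, 3, 12), (5, 4, 7, 0))

Converting to the ω-basis (c_i = row i of M dotted with v = (-3089, -5179, 5314, 529)):
  c_1 = 6*-3089 + -1*-5179 + 3*5314 + -3*529 = 1000
  c_2 = 3*-3089 + -1*-5179 + 1*5314 + -1*529 = 697
  c_3 = -5*-3089 + 1*-5179 + -2*5314 + 3*529 = 1225
  c_4 = 3*-3089 + -1*-5179 + 1*5314 + -2*529 = 168
p = 13; digits c_i = Σ_j d_{ij}·13^j, 0 ≤ d_{ij} < 13:
  c_1 = 1000 = 12·13^0 + 11·13^1 + 5·13^2
  c_2 = 697 = 8·13^0 + 1·13^1 + 4·13^2
  c_3 = 1225 = 3·13^0 + 3·13^1 + 7·13^2
  c_4 = 168 = 12·13^0 + 12·13^1
p-restricted factor λ_0 = (12, 8, 3, 12)
p-restricted factor λ_1 = (11, 1, 3, 12)
p-restricted factor λ_2 = (5, 4, 7, 0)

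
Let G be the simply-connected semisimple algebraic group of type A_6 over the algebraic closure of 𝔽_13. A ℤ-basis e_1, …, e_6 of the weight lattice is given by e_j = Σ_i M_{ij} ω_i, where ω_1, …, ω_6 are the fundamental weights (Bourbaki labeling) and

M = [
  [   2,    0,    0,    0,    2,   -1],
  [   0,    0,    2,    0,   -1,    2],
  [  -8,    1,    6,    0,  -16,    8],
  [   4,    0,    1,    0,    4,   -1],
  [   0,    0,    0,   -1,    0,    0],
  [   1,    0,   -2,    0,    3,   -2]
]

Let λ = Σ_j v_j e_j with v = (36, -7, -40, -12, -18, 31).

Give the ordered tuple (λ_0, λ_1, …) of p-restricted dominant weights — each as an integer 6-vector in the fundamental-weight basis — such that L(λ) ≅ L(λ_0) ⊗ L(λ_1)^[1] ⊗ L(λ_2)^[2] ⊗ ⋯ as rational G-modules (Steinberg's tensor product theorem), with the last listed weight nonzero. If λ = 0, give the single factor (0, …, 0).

Change of basis e → ω: c = M·v where v = (36, -7, -40, -12, -18, 31):
  c_1 = (2)·(36) + (0)·(-7) + (0)·(-40) + (0)·(-12) + (2)·(-18) + (-1)·(31) = 5
  c_2 = (0)·(36) + (0)·(-7) + (2)·(-40) + (0)·(-12) + (-1)·(-18) + (2)·(31) = 0
  c_3 = (-8)·(36) + (1)·(-7) + (6)·(-40) + (0)·(-12) + (-16)·(-18) + (8)·(31) = 1
  c_4 = (4)·(36) + (0)·(-7) + (1)·(-40) + (0)·(-12) + (4)·(-18) + (-1)·(31) = 1
  c_5 = (0)·(36) + (0)·(-7) + (0)·(-40) + (-1)·(-12) + (0)·(-18) + (0)·(31) = 12
  c_6 = (1)·(36) + (0)·(-7) + (-2)·(-40) + (0)·(-12) + (3)·(-18) + (-2)·(31) = 0
Expand coordinatewise in base 13:
  c_1 = 5 = 5·13^0
  c_2 = 0
  c_3 = 1 = 1·13^0
  c_4 = 1 = 1·13^0
  c_5 = 12 = 12·13^0
  c_6 = 0
Factor λ_0 = (5, 0, 1, 1, 12, 0)

((5, 0, 1, 1, 12, 0),)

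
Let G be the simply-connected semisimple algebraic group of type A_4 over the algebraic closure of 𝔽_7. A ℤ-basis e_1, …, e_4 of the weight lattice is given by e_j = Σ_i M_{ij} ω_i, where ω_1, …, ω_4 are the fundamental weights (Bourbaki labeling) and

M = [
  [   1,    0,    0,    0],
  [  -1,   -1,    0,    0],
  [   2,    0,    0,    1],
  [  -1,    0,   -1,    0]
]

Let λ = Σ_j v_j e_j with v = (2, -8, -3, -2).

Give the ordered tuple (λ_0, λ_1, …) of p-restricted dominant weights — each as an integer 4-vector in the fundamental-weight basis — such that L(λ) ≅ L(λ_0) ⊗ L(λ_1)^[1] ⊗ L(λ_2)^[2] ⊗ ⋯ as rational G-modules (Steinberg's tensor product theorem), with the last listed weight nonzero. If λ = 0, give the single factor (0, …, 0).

((2, 6, 2, 1),)

Change of basis e → ω: c = M·v where v = (2, -8, -3, -2):
  c_1 = (1)·(2) + (0)·(-8) + (0)·(-3) + (0)·(-2) = 2
  c_2 = (-1)·(2) + (-1)·(-8) + (0)·(-3) + (0)·(-2) = 6
  c_3 = (2)·(2) + (0)·(-8) + (0)·(-3) + (1)·(-2) = 2
  c_4 = (-1)·(2) + (0)·(-8) + (-1)·(-3) + (0)·(-2) = 1
Base-7 expansion of each c_i:
  c_1 = 2 = 2·7^0
  c_2 = 6 = 6·7^0
  c_3 = 2 = 2·7^0
  c_4 = 1 = 1·7^0
p-restricted factor λ_0 = (2, 6, 2, 1)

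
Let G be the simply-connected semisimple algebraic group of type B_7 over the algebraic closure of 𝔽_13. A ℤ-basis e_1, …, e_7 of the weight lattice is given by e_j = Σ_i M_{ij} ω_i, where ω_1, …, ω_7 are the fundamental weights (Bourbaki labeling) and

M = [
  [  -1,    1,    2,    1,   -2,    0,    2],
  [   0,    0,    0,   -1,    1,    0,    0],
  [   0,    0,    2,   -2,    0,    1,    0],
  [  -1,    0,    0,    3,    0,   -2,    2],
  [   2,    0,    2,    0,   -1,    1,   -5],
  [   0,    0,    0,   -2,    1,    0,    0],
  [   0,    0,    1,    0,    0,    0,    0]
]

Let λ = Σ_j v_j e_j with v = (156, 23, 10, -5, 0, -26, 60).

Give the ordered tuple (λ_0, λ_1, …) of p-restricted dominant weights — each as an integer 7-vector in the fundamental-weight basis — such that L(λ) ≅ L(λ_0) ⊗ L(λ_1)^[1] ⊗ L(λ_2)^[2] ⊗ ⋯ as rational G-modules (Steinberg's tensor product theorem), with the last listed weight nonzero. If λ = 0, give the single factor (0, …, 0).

ω-coordinates c = M·v, v = (156, 23, 10, -5, 0, -26, 60):
  c_1 = (-1)·(156) + (1)·(23) + (2)·(10) + (1)·(-5) + (-2)·(0) + (0)·(-26) + (2)·(60) = 2
  c_2 = (0)·(156) + (0)·(23) + (0)·(10) + (-1)·(-5) + (1)·(0) + (0)·(-26) + (0)·(60) = 5
  c_3 = (0)·(156) + (0)·(23) + (2)·(10) + (-2)·(-5) + (0)·(0) + (1)·(-26) + (0)·(60) = 4
  c_4 = (-1)·(156) + (0)·(23) + (0)·(10) + (3)·(-5) + (0)·(0) + (-2)·(-26) + (2)·(60) = 1
  c_5 = (2)·(156) + (0)·(23) + (2)·(10) + (0)·(-5) + (-1)·(0) + (1)·(-26) + (-5)·(60) = 6
  c_6 = (0)·(156) + (0)·(23) + (0)·(10) + (-2)·(-5) + (1)·(0) + (0)·(-26) + (0)·(60) = 10
  c_7 = (0)·(156) + (0)·(23) + (1)·(10) + (0)·(-5) + (0)·(0) + (0)·(-26) + (0)·(60) = 10
Expand coordinatewise in base 13:
  c_1 = 2 = 2·13^0
  c_2 = 5 = 5·13^0
  c_3 = 4 = 4·13^0
  c_4 = 1 = 1·13^0
  c_5 = 6 = 6·13^0
  c_6 = 10 = 10·13^0
  c_7 = 10 = 10·13^0
λ_0 = (2, 5, 4, 1, 6, 10, 10)

((2, 5, 4, 1, 6, 10, 10),)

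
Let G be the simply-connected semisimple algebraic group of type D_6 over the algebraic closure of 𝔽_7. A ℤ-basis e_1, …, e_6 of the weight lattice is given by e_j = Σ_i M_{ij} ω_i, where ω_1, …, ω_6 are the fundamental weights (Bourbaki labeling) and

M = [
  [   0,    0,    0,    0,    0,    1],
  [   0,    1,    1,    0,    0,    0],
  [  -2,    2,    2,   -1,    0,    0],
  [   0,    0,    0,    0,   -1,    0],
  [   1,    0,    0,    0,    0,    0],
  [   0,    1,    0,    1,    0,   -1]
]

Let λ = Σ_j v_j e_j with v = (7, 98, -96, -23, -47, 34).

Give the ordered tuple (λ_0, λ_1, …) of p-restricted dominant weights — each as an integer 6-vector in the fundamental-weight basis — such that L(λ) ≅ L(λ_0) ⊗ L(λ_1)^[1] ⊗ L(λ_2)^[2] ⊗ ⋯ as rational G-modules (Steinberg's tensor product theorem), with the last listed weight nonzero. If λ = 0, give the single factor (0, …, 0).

((6, 2, 6, 5, 0, 6), (4, 0, 1, 6, 1, 5))

Converting to the ω-basis (c_i = row i of M dotted with v = (7, 98, -96, -23, -47, 34)):
  c_1 = 0·7 + 0·98 + (0)·(-96) + (0)·(-23) + (0)·(-47) + 1·34 = 34
  c_2 = 0·7 + 1·98 + (1)·(-96) + (0)·(-23) + (0)·(-47) + 0·34 = 2
  c_3 = (-2)·(7) + 2·98 + (2)·(-96) + (-1)·(-23) + (0)·(-47) + 0·34 = 13
  c_4 = 0·7 + 0·98 + (0)·(-96) + (0)·(-23) + (-1)·(-47) + 0·34 = 47
  c_5 = 1·7 + 0·98 + (0)·(-96) + (0)·(-23) + (0)·(-47) + 0·34 = 7
  c_6 = 0·7 + 1·98 + (0)·(-96) + (1)·(-23) + (0)·(-47) + (-1)·(34) = 41
Expand coordinatewise in base 7:
  c_1 = 34 = 6·7^0 + 4·7^1
  c_2 = 2 = 2·7^0
  c_3 = 13 = 6·7^0 + 1·7^1
  c_4 = 47 = 5·7^0 + 6·7^1
  c_5 = 7 = 0·7^0 + 1·7^1
  c_6 = 41 = 6·7^0 + 5·7^1
Factor λ_0 = (6, 2, 6, 5, 0, 6)
Factor λ_1 = (4, 0, 1, 6, 1, 5)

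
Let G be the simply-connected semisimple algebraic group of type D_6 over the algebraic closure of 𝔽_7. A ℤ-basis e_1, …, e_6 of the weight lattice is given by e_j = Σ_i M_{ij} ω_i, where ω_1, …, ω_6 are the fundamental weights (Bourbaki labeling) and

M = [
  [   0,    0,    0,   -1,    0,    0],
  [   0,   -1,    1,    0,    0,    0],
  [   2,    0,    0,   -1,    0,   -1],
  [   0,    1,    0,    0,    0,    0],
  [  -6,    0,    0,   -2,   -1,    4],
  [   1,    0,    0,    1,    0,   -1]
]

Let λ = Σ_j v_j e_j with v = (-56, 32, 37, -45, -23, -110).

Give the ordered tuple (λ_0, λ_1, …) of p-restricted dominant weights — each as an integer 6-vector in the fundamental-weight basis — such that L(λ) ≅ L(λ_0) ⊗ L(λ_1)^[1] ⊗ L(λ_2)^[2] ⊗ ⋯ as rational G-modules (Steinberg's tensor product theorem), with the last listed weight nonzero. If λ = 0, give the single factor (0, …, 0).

ω-coordinates c = M·v, v = (-56, 32, 37, -45, -23, -110):
  c_1 = (0)·(-56) + 0·32 + 0·37 + (-1)·(-45) + (0)·(-23) + (0)·(-110) = 45
  c_2 = (0)·(-56) + (-1)·(32) + 1·37 + (0)·(-45) + (0)·(-23) + (0)·(-110) = 5
  c_3 = (2)·(-56) + 0·32 + 0·37 + (-1)·(-45) + (0)·(-23) + (-1)·(-110) = 43
  c_4 = (0)·(-56) + 1·32 + 0·37 + (0)·(-45) + (0)·(-23) + (0)·(-110) = 32
  c_5 = (-6)·(-56) + 0·32 + 0·37 + (-2)·(-45) + (-1)·(-23) + (4)·(-110) = 9
  c_6 = (1)·(-56) + 0·32 + 0·37 + (1)·(-45) + (0)·(-23) + (-1)·(-110) = 9
p = 7; digits c_i = Σ_j d_{ij}·7^j, 0 ≤ d_{ij} < 7:
  c_1 = 45 = 3·7^0 + 6·7^1
  c_2 = 5 = 5·7^0
  c_3 = 43 = 1·7^0 + 6·7^1
  c_4 = 32 = 4·7^0 + 4·7^1
  c_5 = 9 = 2·7^0 + 1·7^1
  c_6 = 9 = 2·7^0 + 1·7^1
p-restricted factor λ_0 = (3, 5, 1, 4, 2, 2)
p-restricted factor λ_1 = (6, 0, 6, 4, 1, 1)

((3, 5, 1, 4, 2, 2), (6, 0, 6, 4, 1, 1))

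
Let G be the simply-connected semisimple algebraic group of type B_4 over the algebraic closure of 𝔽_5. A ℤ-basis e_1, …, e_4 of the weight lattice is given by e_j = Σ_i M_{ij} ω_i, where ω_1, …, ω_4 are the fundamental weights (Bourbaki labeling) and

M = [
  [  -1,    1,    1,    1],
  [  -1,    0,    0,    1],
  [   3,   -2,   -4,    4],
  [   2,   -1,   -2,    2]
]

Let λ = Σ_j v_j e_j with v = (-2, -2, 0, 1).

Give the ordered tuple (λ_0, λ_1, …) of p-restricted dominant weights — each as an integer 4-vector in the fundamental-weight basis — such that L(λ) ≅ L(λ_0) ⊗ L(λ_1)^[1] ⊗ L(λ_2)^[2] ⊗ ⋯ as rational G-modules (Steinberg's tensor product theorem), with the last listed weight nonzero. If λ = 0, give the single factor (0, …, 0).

Change of basis e → ω: c = M·v where v = (-2, -2, 0, 1):
  c_1 = -1*-2 + 1*-2 + 1*0 + 1*1 = 1
  c_2 = -1*-2 + 0*-2 + 0*0 + 1*1 = 3
  c_3 = 3*-2 + -2*-2 + -4*0 + 4*1 = 2
  c_4 = 2*-2 + -1*-2 + -2*0 + 2*1 = 0
Writing each c_i in base p = 5:
  c_1 = 1 = 1·5^0
  c_2 = 3 = 3·5^0
  c_3 = 2 = 2·5^0
  c_4 = 0
p-restricted factor λ_0 = (1, 3, 2, 0)

((1, 3, 2, 0),)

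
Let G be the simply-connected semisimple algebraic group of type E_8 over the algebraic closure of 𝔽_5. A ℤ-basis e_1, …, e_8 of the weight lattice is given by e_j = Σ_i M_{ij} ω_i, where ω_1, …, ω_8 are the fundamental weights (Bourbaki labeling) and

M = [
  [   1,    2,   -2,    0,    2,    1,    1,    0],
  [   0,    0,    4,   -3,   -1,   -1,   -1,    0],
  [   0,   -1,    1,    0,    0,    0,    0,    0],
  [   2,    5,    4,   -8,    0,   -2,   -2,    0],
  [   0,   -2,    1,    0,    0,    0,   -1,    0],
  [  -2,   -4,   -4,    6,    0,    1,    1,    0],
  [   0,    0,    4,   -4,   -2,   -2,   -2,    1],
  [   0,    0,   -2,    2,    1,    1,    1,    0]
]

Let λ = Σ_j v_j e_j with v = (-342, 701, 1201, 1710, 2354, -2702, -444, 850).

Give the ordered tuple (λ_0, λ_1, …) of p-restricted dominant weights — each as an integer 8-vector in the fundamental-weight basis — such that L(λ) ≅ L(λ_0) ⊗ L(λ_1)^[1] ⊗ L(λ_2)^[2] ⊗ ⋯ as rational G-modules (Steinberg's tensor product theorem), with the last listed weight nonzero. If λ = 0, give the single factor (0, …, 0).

Change of basis e → ω: c = M·v where v = (-342, 701, 1201, 1710, 2354, -2702, -444, 850):
  c_1 = (1)·(-342) + (2)·(701) + (-2)·(1201) + (0)·(1710) + (2)·(2354) + (1)·(-2702) + (1)·(-444) + (0)·(850) = 220
  c_2 = (0)·(-342) + (0)·(701) + (4)·(1201) + (-3)·(1710) + (-1)·(2354) + (-1)·(-2702) + (-1)·(-444) + (0)·(850) = 466
  c_3 = (0)·(-342) + (-1)·(701) + (1)·(1201) + (0)·(1710) + (0)·(2354) + (0)·(-2702) + (0)·(-444) + (0)·(850) = 500
  c_4 = (2)·(-342) + (5)·(701) + (4)·(1201) + (-8)·(1710) + (0)·(2354) + (-2)·(-2702) + (-2)·(-444) + (0)·(850) = 237
  c_5 = (0)·(-342) + (-2)·(701) + (1)·(1201) + (0)·(1710) + (0)·(2354) + (0)·(-2702) + (-1)·(-444) + (0)·(850) = 243
  c_6 = (-2)·(-342) + (-4)·(701) + (-4)·(1201) + (6)·(1710) + (0)·(2354) + (1)·(-2702) + (1)·(-444) + (0)·(850) = 190
  c_7 = (0)·(-342) + (0)·(701) + (4)·(1201) + (-4)·(1710) + (-2)·(2354) + (-2)·(-2702) + (-2)·(-444) + (1)·(850) = 398
  c_8 = (0)·(-342) + (0)·(701) + (-2)·(1201) + (2)·(1710) + (1)·(2354) + (1)·(-2702) + (1)·(-444) + (0)·(850) = 226
Writing each c_i in base p = 5:
  c_1 = 220 = 0·5^0 + 4·5^1 + 3·5^2 + 1·5^3
  c_2 = 466 = 1·5^0 + 3·5^1 + 3·5^2 + 3·5^3
  c_3 = 500 = 0·5^0 + 0·5^1 + 0·5^2 + 4·5^3
  c_4 = 237 = 2·5^0 + 2·5^1 + 4·5^2 + 1·5^3
  c_5 = 243 = 3·5^0 + 3·5^1 + 4·5^2 + 1·5^3
  c_6 = 190 = 0·5^0 + 3·5^1 + 2·5^2 + 1·5^3
  c_7 = 398 = 3·5^0 + 4·5^1 + 0·5^2 + 3·5^3
  c_8 = 226 = 1·5^0 + 0·5^1 + 4·5^2 + 1·5^3
p-restricted factor λ_0 = (0, 1, 0, 2, 3, 0, 3, 1)
p-restricted factor λ_1 = (4, 3, 0, 2, 3, 3, 4, 0)
p-restricted factor λ_2 = (3, 3, 0, 4, 4, 2, 0, 4)
p-restricted factor λ_3 = (1, 3, 4, 1, 1, 1, 3, 1)

((0, 1, 0, 2, 3, 0, 3, 1), (4, 3, 0, 2, 3, 3, 4, 0), (3, 3, 0, 4, 4, 2, 0, 4), (1, 3, 4, 1, 1, 1, 3, 1))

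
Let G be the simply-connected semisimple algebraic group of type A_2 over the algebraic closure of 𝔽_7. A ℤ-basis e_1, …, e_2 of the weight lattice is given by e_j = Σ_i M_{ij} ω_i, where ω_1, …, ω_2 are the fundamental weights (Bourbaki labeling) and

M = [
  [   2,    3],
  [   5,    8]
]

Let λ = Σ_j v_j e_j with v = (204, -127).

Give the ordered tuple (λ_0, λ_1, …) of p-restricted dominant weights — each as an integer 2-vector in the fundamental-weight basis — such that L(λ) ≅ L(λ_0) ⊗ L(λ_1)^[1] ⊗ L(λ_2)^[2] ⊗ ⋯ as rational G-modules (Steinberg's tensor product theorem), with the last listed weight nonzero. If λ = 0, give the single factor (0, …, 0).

((6, 4), (3, 0))

Compute c_i = Σ_j M_{ij} v_j with v = (204, -127):
  c_1 = 2*204 + 3*-127 = 27
  c_2 = 5*204 + 8*-127 = 4
Base-7 expansion of each c_i:
  c_1 = 27 = 6·7^0 + 3·7^1
  c_2 = 4 = 4·7^0
Factor λ_0 = (6, 4)
Factor λ_1 = (3, 0)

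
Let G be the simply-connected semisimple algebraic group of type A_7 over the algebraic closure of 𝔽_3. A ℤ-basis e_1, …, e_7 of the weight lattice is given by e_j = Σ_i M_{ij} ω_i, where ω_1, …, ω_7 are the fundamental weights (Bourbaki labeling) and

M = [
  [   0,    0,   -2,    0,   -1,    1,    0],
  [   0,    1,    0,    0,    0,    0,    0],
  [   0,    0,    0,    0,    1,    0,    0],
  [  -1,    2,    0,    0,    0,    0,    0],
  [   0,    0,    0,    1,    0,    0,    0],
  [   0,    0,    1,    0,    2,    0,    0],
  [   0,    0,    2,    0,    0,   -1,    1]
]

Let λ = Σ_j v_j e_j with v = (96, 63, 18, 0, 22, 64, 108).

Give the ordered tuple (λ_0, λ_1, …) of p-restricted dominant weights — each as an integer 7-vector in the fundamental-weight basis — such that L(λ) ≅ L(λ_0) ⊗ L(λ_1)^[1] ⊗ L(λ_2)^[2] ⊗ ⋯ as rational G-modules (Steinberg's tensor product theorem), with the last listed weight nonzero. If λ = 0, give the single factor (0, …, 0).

((0, 0, 1, 0, 0, 2, 2), (2, 0, 1, 1, 0, 2, 2), (0, 1, 2, 0, 0, 0, 2), (0, 2, 0, 1, 0, 2, 2))

In the fundamental-weight basis, λ has coordinates c = M·v (v = (96, 63, 18, 0, 22, 64, 108)):
  c_1 = 0*96 + 0*63 + -2*18 + 0*0 + -1*22 + 1*64 + 0*108 = 6
  c_2 = 0*96 + 1*63 + 0*18 + 0*0 + 0*22 + 0*64 + 0*108 = 63
  c_3 = 0*96 + 0*63 + 0*18 + 0*0 + 1*22 + 0*64 + 0*108 = 22
  c_4 = -1*96 + 2*63 + 0*18 + 0*0 + 0*22 + 0*64 + 0*108 = 30
  c_5 = 0*96 + 0*63 + 0*18 + 1*0 + 0*22 + 0*64 + 0*108 = 0
  c_6 = 0*96 + 0*63 + 1*18 + 0*0 + 2*22 + 0*64 + 0*108 = 62
  c_7 = 0*96 + 0*63 + 2*18 + 0*0 + 0*22 + -1*64 + 1*108 = 80
p = 3; digits c_i = Σ_j d_{ij}·3^j, 0 ≤ d_{ij} < 3:
  c_1 = 6 = 0·3^0 + 2·3^1
  c_2 = 63 = 0·3^0 + 0·3^1 + 1·3^2 + 2·3^3
  c_3 = 22 = 1·3^0 + 1·3^1 + 2·3^2
  c_4 = 30 = 0·3^0 + 1·3^1 + 0·3^2 + 1·3^3
  c_5 = 0
  c_6 = 62 = 2·3^0 + 2·3^1 + 0·3^2 + 2·3^3
  c_7 = 80 = 2·3^0 + 2·3^1 + 2·3^2 + 2·3^3
λ_0 = (0, 0, 1, 0, 0, 2, 2)
λ_1 = (2, 0, 1, 1, 0, 2, 2)
λ_2 = (0, 1, 2, 0, 0, 0, 2)
λ_3 = (0, 2, 0, 1, 0, 2, 2)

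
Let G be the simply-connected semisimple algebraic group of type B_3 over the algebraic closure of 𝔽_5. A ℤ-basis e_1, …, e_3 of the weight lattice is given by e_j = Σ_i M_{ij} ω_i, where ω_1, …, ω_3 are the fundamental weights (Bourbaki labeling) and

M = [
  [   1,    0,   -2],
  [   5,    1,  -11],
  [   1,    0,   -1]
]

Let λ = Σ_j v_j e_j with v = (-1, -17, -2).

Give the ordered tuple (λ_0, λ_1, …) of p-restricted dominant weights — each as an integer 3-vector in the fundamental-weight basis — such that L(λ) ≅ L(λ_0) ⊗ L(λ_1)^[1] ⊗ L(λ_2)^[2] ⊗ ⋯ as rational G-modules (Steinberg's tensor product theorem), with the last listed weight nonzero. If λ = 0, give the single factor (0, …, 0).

Compute c_i = Σ_j M_{ij} v_j with v = (-1, -17, -2):
  c_1 = (1)·(-1) + (0)·(-17) + (-2)·(-2) = 3
  c_2 = (5)·(-1) + (1)·(-17) + (-11)·(-2) = 0
  c_3 = (1)·(-1) + (0)·(-17) + (-1)·(-2) = 1
p = 5; digits c_i = Σ_j d_{ij}·5^j, 0 ≤ d_{ij} < 5:
  c_1 = 3 = 3·5^0
  c_2 = 0
  c_3 = 1 = 1·5^0
λ_0 = (3, 0, 1)

((3, 0, 1),)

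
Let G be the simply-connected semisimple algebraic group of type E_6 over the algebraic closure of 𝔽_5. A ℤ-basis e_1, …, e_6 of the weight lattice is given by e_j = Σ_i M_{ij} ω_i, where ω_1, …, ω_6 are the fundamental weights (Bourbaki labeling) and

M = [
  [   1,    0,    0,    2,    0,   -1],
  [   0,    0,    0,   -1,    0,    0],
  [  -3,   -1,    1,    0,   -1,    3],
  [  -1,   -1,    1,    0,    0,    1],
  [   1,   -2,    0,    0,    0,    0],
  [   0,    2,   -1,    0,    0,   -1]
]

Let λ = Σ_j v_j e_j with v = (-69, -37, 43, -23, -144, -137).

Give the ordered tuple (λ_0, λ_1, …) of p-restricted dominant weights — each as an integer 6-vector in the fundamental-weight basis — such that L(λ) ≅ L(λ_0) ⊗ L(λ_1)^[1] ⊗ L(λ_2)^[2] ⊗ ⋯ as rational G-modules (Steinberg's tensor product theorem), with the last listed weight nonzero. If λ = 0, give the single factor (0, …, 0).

Change of basis e → ω: c = M·v where v = (-69, -37, 43, -23, -144, -137):
  c_1 = 1*-69 + 0*-37 + 0*43 + 2*-23 + 0*-144 + -1*-137 = 22
  c_2 = 0*-69 + 0*-37 + 0*43 + -1*-23 + 0*-144 + 0*-137 = 23
  c_3 = -3*-69 + -1*-37 + 1*43 + 0*-23 + -1*-144 + 3*-137 = 20
  c_4 = -1*-69 + -1*-37 + 1*43 + 0*-23 + 0*-144 + 1*-137 = 12
  c_5 = 1*-69 + -2*-37 + 0*43 + 0*-23 + 0*-144 + 0*-137 = 5
  c_6 = 0*-69 + 2*-37 + -1*43 + 0*-23 + 0*-144 + -1*-137 = 20
Base-5 expansion of each c_i:
  c_1 = 22 = 2·5^0 + 4·5^1
  c_2 = 23 = 3·5^0 + 4·5^1
  c_3 = 20 = 0·5^0 + 4·5^1
  c_4 = 12 = 2·5^0 + 2·5^1
  c_5 = 5 = 0·5^0 + 1·5^1
  c_6 = 20 = 0·5^0 + 4·5^1
Factor λ_0 = (2, 3, 0, 2, 0, 0)
Factor λ_1 = (4, 4, 4, 2, 1, 4)

((2, 3, 0, 2, 0, 0), (4, 4, 4, 2, 1, 4))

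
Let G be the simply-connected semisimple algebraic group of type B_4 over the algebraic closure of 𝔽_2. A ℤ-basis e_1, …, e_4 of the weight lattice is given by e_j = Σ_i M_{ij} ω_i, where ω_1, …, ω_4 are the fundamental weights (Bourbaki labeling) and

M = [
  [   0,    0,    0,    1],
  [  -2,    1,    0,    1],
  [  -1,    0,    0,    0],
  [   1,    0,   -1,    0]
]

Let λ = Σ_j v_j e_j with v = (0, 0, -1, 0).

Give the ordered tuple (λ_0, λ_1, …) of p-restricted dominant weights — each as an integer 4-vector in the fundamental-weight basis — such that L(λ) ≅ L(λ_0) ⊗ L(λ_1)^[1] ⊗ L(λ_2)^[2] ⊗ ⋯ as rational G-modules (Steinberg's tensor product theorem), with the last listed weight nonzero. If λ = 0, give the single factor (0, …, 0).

((0, 0, 0, 1),)

Compute c_i = Σ_j M_{ij} v_j with v = (0, 0, -1, 0):
  c_1 = 0*0 + 0*0 + 0*-1 + 1*0 = 0
  c_2 = -2*0 + 1*0 + 0*-1 + 1*0 = 0
  c_3 = -1*0 + 0*0 + 0*-1 + 0*0 = 0
  c_4 = 1*0 + 0*0 + -1*-1 + 0*0 = 1
Expand coordinatewise in base 2:
  c_1 = 0
  c_2 = 0
  c_3 = 0
  c_4 = 1 = 1·2^0
λ_0 = (0, 0, 0, 1)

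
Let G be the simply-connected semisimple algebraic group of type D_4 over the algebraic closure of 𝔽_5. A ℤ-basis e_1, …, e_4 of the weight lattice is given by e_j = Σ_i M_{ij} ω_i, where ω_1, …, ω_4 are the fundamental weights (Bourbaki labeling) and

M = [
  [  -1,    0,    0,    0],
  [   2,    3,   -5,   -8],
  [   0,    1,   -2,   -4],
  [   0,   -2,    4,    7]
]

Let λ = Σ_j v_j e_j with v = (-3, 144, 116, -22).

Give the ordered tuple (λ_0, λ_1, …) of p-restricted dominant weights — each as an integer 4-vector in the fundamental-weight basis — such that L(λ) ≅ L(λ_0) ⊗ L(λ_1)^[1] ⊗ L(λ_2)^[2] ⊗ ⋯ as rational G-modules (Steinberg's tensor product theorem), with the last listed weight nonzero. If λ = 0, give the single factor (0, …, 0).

((3, 2, 0, 2), (0, 4, 0, 4))

Change of basis e → ω: c = M·v where v = (-3, 144, 116, -22):
  c_1 = (-1)·(-3) + (0)·(144) + (0)·(116) + (0)·(-22) = 3
  c_2 = (2)·(-3) + (3)·(144) + (-5)·(116) + (-8)·(-22) = 22
  c_3 = (0)·(-3) + (1)·(144) + (-2)·(116) + (-4)·(-22) = 0
  c_4 = (0)·(-3) + (-2)·(144) + (4)·(116) + (7)·(-22) = 22
Expand coordinatewise in base 5:
  c_1 = 3 = 3·5^0
  c_2 = 22 = 2·5^0 + 4·5^1
  c_3 = 0
  c_4 = 22 = 2·5^0 + 4·5^1
λ_0 = (3, 2, 0, 2)
λ_1 = (0, 4, 0, 4)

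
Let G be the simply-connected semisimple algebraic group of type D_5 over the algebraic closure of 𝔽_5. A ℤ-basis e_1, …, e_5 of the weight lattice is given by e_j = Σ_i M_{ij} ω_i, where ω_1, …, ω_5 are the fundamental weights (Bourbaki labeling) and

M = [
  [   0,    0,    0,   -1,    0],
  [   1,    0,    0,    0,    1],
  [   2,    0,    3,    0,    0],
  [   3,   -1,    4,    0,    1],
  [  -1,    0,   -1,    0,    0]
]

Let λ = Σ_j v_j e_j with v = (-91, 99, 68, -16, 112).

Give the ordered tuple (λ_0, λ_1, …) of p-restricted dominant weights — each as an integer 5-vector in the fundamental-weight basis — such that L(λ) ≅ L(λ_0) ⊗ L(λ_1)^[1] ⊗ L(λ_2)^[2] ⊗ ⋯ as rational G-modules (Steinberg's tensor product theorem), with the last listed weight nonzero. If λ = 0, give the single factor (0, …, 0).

((1, 1, 2, 2, 3), (3, 4, 4, 2, 4))

Converting to the ω-basis (c_i = row i of M dotted with v = (-91, 99, 68, -16, 112)):
  c_1 = (0)·(-91) + 0·99 + 0·68 + (-1)·(-16) + 0·112 = 16
  c_2 = (1)·(-91) + 0·99 + 0·68 + (0)·(-16) + 1·112 = 21
  c_3 = (2)·(-91) + 0·99 + 3·68 + (0)·(-16) + 0·112 = 22
  c_4 = (3)·(-91) + (-1)·(99) + 4·68 + (0)·(-16) + 1·112 = 12
  c_5 = (-1)·(-91) + 0·99 + (-1)·(68) + (0)·(-16) + 0·112 = 23
Writing each c_i in base p = 5:
  c_1 = 16 = 1·5^0 + 3·5^1
  c_2 = 21 = 1·5^0 + 4·5^1
  c_3 = 22 = 2·5^0 + 4·5^1
  c_4 = 12 = 2·5^0 + 2·5^1
  c_5 = 23 = 3·5^0 + 4·5^1
Factor λ_0 = (1, 1, 2, 2, 3)
Factor λ_1 = (3, 4, 4, 2, 4)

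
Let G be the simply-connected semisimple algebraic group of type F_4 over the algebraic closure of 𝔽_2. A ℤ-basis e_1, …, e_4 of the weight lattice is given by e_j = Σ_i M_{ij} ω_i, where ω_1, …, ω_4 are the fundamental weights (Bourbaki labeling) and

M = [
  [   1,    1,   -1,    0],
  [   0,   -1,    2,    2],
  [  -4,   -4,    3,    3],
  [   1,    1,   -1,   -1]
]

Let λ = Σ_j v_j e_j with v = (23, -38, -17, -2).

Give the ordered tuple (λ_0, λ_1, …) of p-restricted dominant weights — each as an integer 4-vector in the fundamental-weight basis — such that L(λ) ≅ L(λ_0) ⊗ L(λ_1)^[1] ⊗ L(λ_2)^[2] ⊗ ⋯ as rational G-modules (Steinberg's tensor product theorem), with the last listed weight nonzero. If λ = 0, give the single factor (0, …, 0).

((0, 0, 1, 0), (1, 0, 1, 0), (0, 0, 0, 1))

In the fundamental-weight basis, λ has coordinates c = M·v (v = (23, -38, -17, -2)):
  c_1 = 1*23 + 1*-38 + -1*-17 + 0*-2 = 2
  c_2 = 0*23 + -1*-38 + 2*-17 + 2*-2 = 0
  c_3 = -4*23 + -4*-38 + 3*-17 + 3*-2 = 3
  c_4 = 1*23 + 1*-38 + -1*-17 + -1*-2 = 4
Writing each c_i in base p = 2:
  c_1 = 2 = 0·2^0 + 1·2^1
  c_2 = 0
  c_3 = 3 = 1·2^0 + 1·2^1
  c_4 = 4 = 0·2^0 + 0·2^1 + 1·2^2
λ_0 = (0, 0, 1, 0)
λ_1 = (1, 0, 1, 0)
λ_2 = (0, 0, 0, 1)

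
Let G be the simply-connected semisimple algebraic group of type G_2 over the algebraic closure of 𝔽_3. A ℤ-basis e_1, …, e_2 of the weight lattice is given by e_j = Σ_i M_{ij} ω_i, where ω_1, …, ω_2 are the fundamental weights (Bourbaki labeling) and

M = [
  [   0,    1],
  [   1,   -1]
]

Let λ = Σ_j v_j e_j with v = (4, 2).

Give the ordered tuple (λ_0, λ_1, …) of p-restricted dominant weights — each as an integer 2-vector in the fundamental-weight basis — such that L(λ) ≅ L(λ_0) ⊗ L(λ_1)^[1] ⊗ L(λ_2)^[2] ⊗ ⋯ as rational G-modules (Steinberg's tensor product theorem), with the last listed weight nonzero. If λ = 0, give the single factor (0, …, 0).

Compute c_i = Σ_j M_{ij} v_j with v = (4, 2):
  c_1 = 0*4 + 1*2 = 2
  c_2 = 1*4 + -1*2 = 2
Writing each c_i in base p = 3:
  c_1 = 2 = 2·3^0
  c_2 = 2 = 2·3^0
p-restricted factor λ_0 = (2, 2)

((2, 2),)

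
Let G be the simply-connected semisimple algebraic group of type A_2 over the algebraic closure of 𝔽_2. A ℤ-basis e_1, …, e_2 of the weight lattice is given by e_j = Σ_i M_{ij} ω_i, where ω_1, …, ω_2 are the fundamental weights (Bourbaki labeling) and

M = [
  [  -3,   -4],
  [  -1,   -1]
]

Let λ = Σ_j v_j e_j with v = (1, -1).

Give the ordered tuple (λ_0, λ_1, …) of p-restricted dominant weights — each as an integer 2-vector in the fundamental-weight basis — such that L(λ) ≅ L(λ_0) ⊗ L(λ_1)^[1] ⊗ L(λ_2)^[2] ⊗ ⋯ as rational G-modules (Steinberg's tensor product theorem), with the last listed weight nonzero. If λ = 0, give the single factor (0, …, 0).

((1, 0),)

Converting to the ω-basis (c_i = row i of M dotted with v = (1, -1)):
  c_1 = -3*1 + -4*-1 = 1
  c_2 = -1*1 + -1*-1 = 0
Expand coordinatewise in base 2:
  c_1 = 1 = 1·2^0
  c_2 = 0
p-restricted factor λ_0 = (1, 0)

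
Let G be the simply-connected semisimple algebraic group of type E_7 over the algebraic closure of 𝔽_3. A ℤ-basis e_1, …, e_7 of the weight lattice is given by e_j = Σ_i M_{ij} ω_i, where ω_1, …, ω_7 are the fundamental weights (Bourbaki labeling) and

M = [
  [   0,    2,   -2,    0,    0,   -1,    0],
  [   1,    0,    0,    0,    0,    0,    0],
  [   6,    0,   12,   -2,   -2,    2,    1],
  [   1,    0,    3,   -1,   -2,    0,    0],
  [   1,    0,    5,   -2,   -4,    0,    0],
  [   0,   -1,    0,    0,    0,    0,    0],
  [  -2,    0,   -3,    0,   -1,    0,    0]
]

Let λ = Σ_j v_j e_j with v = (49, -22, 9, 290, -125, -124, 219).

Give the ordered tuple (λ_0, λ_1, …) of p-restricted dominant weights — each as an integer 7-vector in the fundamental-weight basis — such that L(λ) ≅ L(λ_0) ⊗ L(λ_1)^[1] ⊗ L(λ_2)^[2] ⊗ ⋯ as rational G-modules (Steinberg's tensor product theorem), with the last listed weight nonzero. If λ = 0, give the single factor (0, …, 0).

((2, 1, 1, 0, 2, 1, 0), (2, 1, 2, 0, 1, 1, 0), (0, 2, 1, 1, 1, 2, 0), (2, 1, 1, 1, 0, 0, 0))

Change of basis e → ω: c = M·v where v = (49, -22, 9, 290, -125, -124, 219):
  c_1 = (0)·(49) + (2)·(-22) + (-2)·(9) + (0)·(290) + (0)·(-125) + (-1)·(-124) + (0)·(219) = 62
  c_2 = (1)·(49) + (0)·(-22) + (0)·(9) + (0)·(290) + (0)·(-125) + (0)·(-124) + (0)·(219) = 49
  c_3 = (6)·(49) + (0)·(-22) + (12)·(9) + (-2)·(290) + (-2)·(-125) + (2)·(-124) + (1)·(219) = 43
  c_4 = (1)·(49) + (0)·(-22) + (3)·(9) + (-1)·(290) + (-2)·(-125) + (0)·(-124) + (0)·(219) = 36
  c_5 = (1)·(49) + (0)·(-22) + (5)·(9) + (-2)·(290) + (-4)·(-125) + (0)·(-124) + (0)·(219) = 14
  c_6 = (0)·(49) + (-1)·(-22) + (0)·(9) + (0)·(290) + (0)·(-125) + (0)·(-124) + (0)·(219) = 22
  c_7 = (-2)·(49) + (0)·(-22) + (-3)·(9) + (0)·(290) + (-1)·(-125) + (0)·(-124) + (0)·(219) = 0
Writing each c_i in base p = 3:
  c_1 = 62 = 2·3^0 + 2·3^1 + 0·3^2 + 2·3^3
  c_2 = 49 = 1·3^0 + 1·3^1 + 2·3^2 + 1·3^3
  c_3 = 43 = 1·3^0 + 2·3^1 + 1·3^2 + 1·3^3
  c_4 = 36 = 0·3^0 + 0·3^1 + 1·3^2 + 1·3^3
  c_5 = 14 = 2·3^0 + 1·3^1 + 1·3^2
  c_6 = 22 = 1·3^0 + 1·3^1 + 2·3^2
  c_7 = 0
λ_0 = (2, 1, 1, 0, 2, 1, 0)
λ_1 = (2, 1, 2, 0, 1, 1, 0)
λ_2 = (0, 2, 1, 1, 1, 2, 0)
λ_3 = (2, 1, 1, 1, 0, 0, 0)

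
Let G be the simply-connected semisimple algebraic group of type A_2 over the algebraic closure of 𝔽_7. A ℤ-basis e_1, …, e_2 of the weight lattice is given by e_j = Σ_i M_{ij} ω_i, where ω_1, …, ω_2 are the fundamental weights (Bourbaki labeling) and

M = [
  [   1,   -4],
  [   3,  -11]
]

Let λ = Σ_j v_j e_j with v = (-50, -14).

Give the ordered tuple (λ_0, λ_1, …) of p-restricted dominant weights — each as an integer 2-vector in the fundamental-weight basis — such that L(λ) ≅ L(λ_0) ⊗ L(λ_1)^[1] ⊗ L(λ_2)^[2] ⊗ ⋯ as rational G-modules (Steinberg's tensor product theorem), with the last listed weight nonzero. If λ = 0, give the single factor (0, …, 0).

((6, 4),)

Converting to the ω-basis (c_i = row i of M dotted with v = (-50, -14)):
  c_1 = (1)·(-50) + (-4)·(-14) = 6
  c_2 = (3)·(-50) + (-11)·(-14) = 4
Expand coordinatewise in base 7:
  c_1 = 6 = 6·7^0
  c_2 = 4 = 4·7^0
p-restricted factor λ_0 = (6, 4)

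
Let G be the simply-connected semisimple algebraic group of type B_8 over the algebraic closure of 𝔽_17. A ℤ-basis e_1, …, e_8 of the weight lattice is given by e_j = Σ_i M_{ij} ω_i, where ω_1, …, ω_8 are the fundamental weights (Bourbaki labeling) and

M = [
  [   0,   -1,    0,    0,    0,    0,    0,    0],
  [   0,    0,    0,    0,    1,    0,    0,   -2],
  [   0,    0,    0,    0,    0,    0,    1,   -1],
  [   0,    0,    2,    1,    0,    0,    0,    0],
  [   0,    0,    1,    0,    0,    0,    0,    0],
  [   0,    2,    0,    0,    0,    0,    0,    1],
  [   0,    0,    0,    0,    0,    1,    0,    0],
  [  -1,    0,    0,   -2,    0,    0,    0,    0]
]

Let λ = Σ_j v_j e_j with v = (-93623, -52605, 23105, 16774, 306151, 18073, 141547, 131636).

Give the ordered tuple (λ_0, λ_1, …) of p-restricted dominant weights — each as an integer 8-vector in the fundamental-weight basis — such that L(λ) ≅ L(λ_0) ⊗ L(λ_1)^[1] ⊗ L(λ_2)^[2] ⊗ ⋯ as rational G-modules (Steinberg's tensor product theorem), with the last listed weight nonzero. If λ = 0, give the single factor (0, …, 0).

((7, 5, 0, 16, 2, 8, 2, 14), (0, 6, 5, 15, 16, 7, 9, 14), (12, 12, 0, 13, 11, 6, 11, 3), (10, 8, 2, 12, 4, 5, 3, 12))

ω-coordinates c = M·v, v = (-93623, -52605, 23105, 16774, 306151, 18073, 141547, 131636):
  c_1 = (0)·(-93623) + (-1)·(-52605) + (0)·(23105) + (0)·(16774) + (0)·(306151) + (0)·(18073) + (0)·(141547) + (0)·(131636) = 52605
  c_2 = (0)·(-93623) + (0)·(-52605) + (0)·(23105) + (0)·(16774) + (1)·(306151) + (0)·(18073) + (0)·(141547) + (-2)·(131636) = 42879
  c_3 = (0)·(-93623) + (0)·(-52605) + (0)·(23105) + (0)·(16774) + (0)·(306151) + (0)·(18073) + (1)·(141547) + (-1)·(131636) = 9911
  c_4 = (0)·(-93623) + (0)·(-52605) + (2)·(23105) + (1)·(16774) + (0)·(306151) + (0)·(18073) + (0)·(141547) + (0)·(131636) = 62984
  c_5 = (0)·(-93623) + (0)·(-52605) + (1)·(23105) + (0)·(16774) + (0)·(306151) + (0)·(18073) + (0)·(141547) + (0)·(131636) = 23105
  c_6 = (0)·(-93623) + (2)·(-52605) + (0)·(23105) + (0)·(16774) + (0)·(306151) + (0)·(18073) + (0)·(141547) + (1)·(131636) = 26426
  c_7 = (0)·(-93623) + (0)·(-52605) + (0)·(23105) + (0)·(16774) + (0)·(306151) + (1)·(18073) + (0)·(141547) + (0)·(131636) = 18073
  c_8 = (-1)·(-93623) + (0)·(-52605) + (0)·(23105) + (-2)·(16774) + (0)·(306151) + (0)·(18073) + (0)·(141547) + (0)·(131636) = 60075
Base-17 expansion of each c_i:
  c_1 = 52605 = 7·17^0 + 0·17^1 + 12·17^2 + 10·17^3
  c_2 = 42879 = 5·17^0 + 6·17^1 + 12·17^2 + 8·17^3
  c_3 = 9911 = 0·17^0 + 5·17^1 + 0·17^2 + 2·17^3
  c_4 = 62984 = 16·17^0 + 15·17^1 + 13·17^2 + 12·17^3
  c_5 = 23105 = 2·17^0 + 16·17^1 + 11·17^2 + 4·17^3
  c_6 = 26426 = 8·17^0 + 7·17^1 + 6·17^2 + 5·17^3
  c_7 = 18073 = 2·17^0 + 9·17^1 + 11·17^2 + 3·17^3
  c_8 = 60075 = 14·17^0 + 14·17^1 + 3·17^2 + 12·17^3
Factor λ_0 = (7, 5, 0, 16, 2, 8, 2, 14)
Factor λ_1 = (0, 6, 5, 15, 16, 7, 9, 14)
Factor λ_2 = (12, 12, 0, 13, 11, 6, 11, 3)
Factor λ_3 = (10, 8, 2, 12, 4, 5, 3, 12)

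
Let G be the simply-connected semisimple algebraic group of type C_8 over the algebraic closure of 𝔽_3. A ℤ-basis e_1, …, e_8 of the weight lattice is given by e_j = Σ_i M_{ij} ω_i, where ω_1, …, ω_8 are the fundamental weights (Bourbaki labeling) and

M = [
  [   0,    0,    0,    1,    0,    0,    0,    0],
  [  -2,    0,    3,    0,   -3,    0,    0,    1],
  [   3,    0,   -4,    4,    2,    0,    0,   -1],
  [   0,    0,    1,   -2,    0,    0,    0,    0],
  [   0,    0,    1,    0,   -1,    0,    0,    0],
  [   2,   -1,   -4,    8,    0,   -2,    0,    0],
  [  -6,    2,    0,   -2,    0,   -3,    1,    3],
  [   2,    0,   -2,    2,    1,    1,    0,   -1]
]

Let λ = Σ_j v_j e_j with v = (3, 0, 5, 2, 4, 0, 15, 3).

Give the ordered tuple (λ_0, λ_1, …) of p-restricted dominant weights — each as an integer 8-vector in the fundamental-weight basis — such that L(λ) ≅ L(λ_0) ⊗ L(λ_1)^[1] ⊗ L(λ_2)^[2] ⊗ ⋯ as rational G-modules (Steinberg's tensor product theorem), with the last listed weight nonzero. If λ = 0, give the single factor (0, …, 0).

Compute c_i = Σ_j M_{ij} v_j with v = (3, 0, 5, 2, 4, 0, 15, 3):
  c_1 = 0·3 + 0·0 + 0·5 + 1·2 + 0·4 + 0·0 + 0·15 + 0·3 = 2
  c_2 = (-2)·(3) + 0·0 + 3·5 + 0·2 + (-3)·(4) + 0·0 + 0·15 + 1·3 = 0
  c_3 = 3·3 + 0·0 + (-4)·(5) + 4·2 + 2·4 + 0·0 + 0·15 + (-1)·(3) = 2
  c_4 = 0·3 + 0·0 + 1·5 + (-2)·(2) + 0·4 + 0·0 + 0·15 + 0·3 = 1
  c_5 = 0·3 + 0·0 + 1·5 + 0·2 + (-1)·(4) + 0·0 + 0·15 + 0·3 = 1
  c_6 = 2·3 + (-1)·(0) + (-4)·(5) + 8·2 + 0·4 + (-2)·(0) + 0·15 + 0·3 = 2
  c_7 = (-6)·(3) + 2·0 + 0·5 + (-2)·(2) + 0·4 + (-3)·(0) + 1·15 + 3·3 = 2
  c_8 = 2·3 + 0·0 + (-2)·(5) + 2·2 + 1·4 + 1·0 + 0·15 + (-1)·(3) = 1
Base-3 expansion of each c_i:
  c_1 = 2 = 2·3^0
  c_2 = 0
  c_3 = 2 = 2·3^0
  c_4 = 1 = 1·3^0
  c_5 = 1 = 1·3^0
  c_6 = 2 = 2·3^0
  c_7 = 2 = 2·3^0
  c_8 = 1 = 1·3^0
Factor λ_0 = (2, 0, 2, 1, 1, 2, 2, 1)

((2, 0, 2, 1, 1, 2, 2, 1),)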